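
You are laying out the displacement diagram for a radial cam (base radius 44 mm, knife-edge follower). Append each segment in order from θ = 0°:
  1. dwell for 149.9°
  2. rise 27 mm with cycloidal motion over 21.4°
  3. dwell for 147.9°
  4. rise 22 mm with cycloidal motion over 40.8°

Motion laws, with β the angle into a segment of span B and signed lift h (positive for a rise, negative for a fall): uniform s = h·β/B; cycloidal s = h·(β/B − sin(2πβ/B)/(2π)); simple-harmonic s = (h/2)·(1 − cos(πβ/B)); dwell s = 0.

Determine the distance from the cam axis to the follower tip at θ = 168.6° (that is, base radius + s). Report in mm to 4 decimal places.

seg 1 [0°–149.9°] dwell: s stays 0.0000
seg 2 [149.9°–171.3°] cycloidal, h=27: θ=168.6° here. β=18.7, B=21.4. 27·(0.8738 − sin(2π·0.8738)/(2π)) = 26.6542 → s = 26.6542
radial distance = base radius + s = 44 + 26.6542 = 70.6542

70.6542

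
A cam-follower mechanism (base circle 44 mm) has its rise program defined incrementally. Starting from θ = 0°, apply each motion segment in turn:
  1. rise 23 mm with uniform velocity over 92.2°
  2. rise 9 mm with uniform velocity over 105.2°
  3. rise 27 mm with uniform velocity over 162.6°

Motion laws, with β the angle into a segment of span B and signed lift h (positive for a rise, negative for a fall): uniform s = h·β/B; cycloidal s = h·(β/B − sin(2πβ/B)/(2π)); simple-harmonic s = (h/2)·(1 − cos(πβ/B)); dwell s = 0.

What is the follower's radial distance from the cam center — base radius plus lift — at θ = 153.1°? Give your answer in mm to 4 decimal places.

seg 1 [0°–92.2°] uniform, h=23: full span → s += 23 → s = 23.0000
seg 2 [92.2°–197.4°] uniform, h=9: θ=153.1° here. β=60.9, B=105.2. 9·60.9/105.2 = 5.2101 → s = 28.2101
radial distance = base radius + s = 44 + 28.2101 = 72.2101

72.2101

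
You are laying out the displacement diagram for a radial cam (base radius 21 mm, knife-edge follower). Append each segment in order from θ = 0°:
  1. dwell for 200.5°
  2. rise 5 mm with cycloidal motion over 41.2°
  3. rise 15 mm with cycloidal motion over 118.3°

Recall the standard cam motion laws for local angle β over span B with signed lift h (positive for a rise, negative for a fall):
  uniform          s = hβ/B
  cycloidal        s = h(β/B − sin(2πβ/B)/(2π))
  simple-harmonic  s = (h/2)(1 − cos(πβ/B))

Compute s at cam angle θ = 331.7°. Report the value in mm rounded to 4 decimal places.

seg 1 [0°–200.5°] dwell: s stays 0.0000
seg 2 [200.5°–241.7°] cycloidal, h=5: full span → s += 5 → s = 5.0000
seg 3 [241.7°–360°] cycloidal, h=15: θ=331.7° here. β=90, B=118.3. 15·(0.7608 − sin(2π·0.7608)/(2π)) = 13.7935 → s = 18.7935

18.7935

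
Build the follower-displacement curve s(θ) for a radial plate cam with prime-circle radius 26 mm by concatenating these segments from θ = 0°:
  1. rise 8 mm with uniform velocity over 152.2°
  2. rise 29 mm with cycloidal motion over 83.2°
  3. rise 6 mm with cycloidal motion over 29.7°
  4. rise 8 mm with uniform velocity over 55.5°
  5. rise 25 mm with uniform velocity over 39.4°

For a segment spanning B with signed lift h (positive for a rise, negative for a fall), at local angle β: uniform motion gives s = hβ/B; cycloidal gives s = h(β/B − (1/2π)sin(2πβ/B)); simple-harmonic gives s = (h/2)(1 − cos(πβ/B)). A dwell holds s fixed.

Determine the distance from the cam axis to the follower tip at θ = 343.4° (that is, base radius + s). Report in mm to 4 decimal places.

seg 1 [0°–152.2°] uniform, h=8: full span → s += 8 → s = 8.0000
seg 2 [152.2°–235.4°] cycloidal, h=29: full span → s += 29 → s = 37.0000
seg 3 [235.4°–265.1°] cycloidal, h=6: full span → s += 6 → s = 43.0000
seg 4 [265.1°–320.6°] uniform, h=8: full span → s += 8 → s = 51.0000
seg 5 [320.6°–360°] uniform, h=25: θ=343.4° here. β=22.8, B=39.4. 25·22.8/39.4 = 14.4670 → s = 65.4670
radial distance = base radius + s = 26 + 65.4670 = 91.4670

91.4670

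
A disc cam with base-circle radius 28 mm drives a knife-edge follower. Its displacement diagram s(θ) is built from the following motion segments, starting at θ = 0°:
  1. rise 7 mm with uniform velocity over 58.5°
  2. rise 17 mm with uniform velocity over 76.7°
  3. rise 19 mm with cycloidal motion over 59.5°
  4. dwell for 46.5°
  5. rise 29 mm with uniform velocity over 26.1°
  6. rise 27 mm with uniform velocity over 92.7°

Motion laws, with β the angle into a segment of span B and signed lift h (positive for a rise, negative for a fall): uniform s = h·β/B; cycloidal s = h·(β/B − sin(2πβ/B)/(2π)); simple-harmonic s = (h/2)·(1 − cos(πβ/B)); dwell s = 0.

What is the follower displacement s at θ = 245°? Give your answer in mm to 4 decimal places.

seg 1 [0°–58.5°] uniform, h=7: full span → s += 7 → s = 7.0000
seg 2 [58.5°–135.2°] uniform, h=17: full span → s += 17 → s = 24.0000
seg 3 [135.2°–194.7°] cycloidal, h=19: full span → s += 19 → s = 43.0000
seg 4 [194.7°–241.2°] dwell: s stays 43.0000
seg 5 [241.2°–267.3°] uniform, h=29: θ=245° here. β=3.8, B=26.1. 29·3.8/26.1 = 4.2222 → s = 47.2222

47.2222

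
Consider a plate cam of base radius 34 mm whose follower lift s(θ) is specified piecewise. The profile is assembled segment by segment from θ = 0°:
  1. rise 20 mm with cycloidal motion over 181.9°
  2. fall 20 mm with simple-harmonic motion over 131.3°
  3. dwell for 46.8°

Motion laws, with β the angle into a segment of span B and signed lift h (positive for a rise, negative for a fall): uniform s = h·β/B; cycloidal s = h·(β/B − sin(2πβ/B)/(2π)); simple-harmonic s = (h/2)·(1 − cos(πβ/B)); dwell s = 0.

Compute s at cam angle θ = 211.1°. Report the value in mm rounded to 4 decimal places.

seg 1 [0°–181.9°] cycloidal, h=20: full span → s += 20 → s = 20.0000
seg 2 [181.9°–313.2°] simple-harmonic, h=-20: θ=211.1° here. β=29.2, B=131.3. -20/2·(1 − cos(π·0.2224)) = -2.3430 → s = 17.6570

17.6570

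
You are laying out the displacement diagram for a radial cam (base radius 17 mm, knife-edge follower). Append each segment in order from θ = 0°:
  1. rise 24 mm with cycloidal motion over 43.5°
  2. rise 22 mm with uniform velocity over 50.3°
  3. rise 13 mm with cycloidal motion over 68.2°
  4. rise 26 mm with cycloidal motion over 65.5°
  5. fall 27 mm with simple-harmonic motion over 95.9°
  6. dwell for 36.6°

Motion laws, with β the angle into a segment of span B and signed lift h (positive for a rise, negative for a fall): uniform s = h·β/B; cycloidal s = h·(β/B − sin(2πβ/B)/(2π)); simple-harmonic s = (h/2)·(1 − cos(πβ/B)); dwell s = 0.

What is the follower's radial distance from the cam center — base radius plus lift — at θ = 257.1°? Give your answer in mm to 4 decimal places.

seg 1 [0°–43.5°] cycloidal, h=24: full span → s += 24 → s = 24.0000
seg 2 [43.5°–93.8°] uniform, h=22: full span → s += 22 → s = 46.0000
seg 3 [93.8°–162°] cycloidal, h=13: full span → s += 13 → s = 59.0000
seg 4 [162°–227.5°] cycloidal, h=26: full span → s += 26 → s = 85.0000
seg 5 [227.5°–323.4°] simple-harmonic, h=-27: θ=257.1° here. β=29.6, B=95.9. -27/2·(1 − cos(π·0.3087)) = -5.8648 → s = 79.1352
radial distance = base radius + s = 17 + 79.1352 = 96.1352

96.1352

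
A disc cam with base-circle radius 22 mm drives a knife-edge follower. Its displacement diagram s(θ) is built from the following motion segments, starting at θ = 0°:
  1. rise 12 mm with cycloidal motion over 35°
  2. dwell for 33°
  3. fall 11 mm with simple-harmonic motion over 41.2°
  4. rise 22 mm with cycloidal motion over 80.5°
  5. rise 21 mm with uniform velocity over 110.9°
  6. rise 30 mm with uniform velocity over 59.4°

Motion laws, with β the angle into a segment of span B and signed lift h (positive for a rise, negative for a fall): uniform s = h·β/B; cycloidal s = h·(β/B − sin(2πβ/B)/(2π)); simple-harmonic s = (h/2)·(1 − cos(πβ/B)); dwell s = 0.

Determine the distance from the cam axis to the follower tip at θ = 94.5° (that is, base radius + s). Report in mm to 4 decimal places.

seg 1 [0°–35°] cycloidal, h=12: full span → s += 12 → s = 12.0000
seg 2 [35°–68°] dwell: s stays 12.0000
seg 3 [68°–109.2°] simple-harmonic, h=-11: θ=94.5° here. β=26.5, B=41.2. -11/2·(1 − cos(π·0.6432)) = -7.8918 → s = 4.1082
radial distance = base radius + s = 22 + 4.1082 = 26.1082

26.1082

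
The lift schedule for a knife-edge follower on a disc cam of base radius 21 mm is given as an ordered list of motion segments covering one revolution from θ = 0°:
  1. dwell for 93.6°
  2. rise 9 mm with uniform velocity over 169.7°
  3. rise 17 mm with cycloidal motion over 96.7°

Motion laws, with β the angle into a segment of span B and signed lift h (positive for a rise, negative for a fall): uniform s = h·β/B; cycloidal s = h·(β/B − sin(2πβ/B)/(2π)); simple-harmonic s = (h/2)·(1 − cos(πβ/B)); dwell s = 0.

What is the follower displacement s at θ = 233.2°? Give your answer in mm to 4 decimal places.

seg 1 [0°–93.6°] dwell: s stays 0.0000
seg 2 [93.6°–263.3°] uniform, h=9: θ=233.2° here. β=139.6, B=169.7. 9·139.6/169.7 = 7.4037 → s = 7.4037

7.4037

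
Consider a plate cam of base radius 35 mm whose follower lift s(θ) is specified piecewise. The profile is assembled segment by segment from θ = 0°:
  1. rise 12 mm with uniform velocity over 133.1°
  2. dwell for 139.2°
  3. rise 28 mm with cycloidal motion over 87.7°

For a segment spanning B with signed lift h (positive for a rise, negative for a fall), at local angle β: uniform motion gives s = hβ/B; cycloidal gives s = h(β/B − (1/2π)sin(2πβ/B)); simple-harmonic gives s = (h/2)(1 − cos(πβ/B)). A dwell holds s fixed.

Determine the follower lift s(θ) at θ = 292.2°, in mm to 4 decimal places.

seg 1 [0°–133.1°] uniform, h=12: full span → s += 12 → s = 12.0000
seg 2 [133.1°–272.3°] dwell: s stays 12.0000
seg 3 [272.3°–360°] cycloidal, h=28: θ=292.2° here. β=19.9, B=87.7. 28·(0.2269 − sin(2π·0.2269)/(2π)) = 1.9440 → s = 13.9440

13.9440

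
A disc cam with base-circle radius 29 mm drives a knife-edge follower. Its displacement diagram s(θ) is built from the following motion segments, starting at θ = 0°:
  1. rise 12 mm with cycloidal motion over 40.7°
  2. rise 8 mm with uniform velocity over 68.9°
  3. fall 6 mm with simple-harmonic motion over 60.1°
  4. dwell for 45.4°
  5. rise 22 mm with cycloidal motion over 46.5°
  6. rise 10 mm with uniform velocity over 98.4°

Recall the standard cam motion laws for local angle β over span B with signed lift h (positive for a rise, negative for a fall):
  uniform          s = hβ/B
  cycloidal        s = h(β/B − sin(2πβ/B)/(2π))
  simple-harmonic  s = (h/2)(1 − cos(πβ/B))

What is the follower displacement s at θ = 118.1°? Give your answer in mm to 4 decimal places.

seg 1 [0°–40.7°] cycloidal, h=12: full span → s += 12 → s = 12.0000
seg 2 [40.7°–109.6°] uniform, h=8: full span → s += 8 → s = 20.0000
seg 3 [109.6°–169.7°] simple-harmonic, h=-6: θ=118.1° here. β=8.5, B=60.1. -6/2·(1 − cos(π·0.1414)) = -0.2913 → s = 19.7087

19.7087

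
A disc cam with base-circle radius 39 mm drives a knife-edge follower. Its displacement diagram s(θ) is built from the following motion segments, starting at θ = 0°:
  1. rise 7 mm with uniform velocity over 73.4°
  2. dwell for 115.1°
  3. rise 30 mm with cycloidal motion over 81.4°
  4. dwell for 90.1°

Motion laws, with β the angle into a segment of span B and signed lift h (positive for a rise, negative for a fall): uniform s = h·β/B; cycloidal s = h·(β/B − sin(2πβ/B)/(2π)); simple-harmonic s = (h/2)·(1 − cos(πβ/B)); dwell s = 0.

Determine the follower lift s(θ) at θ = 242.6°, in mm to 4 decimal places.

seg 1 [0°–73.4°] uniform, h=7: full span → s += 7 → s = 7.0000
seg 2 [73.4°–188.5°] dwell: s stays 7.0000
seg 3 [188.5°–269.9°] cycloidal, h=30: θ=242.6° here. β=54.1, B=81.4. 30·(0.6646 − sin(2π·0.6646)/(2π)) = 24.0425 → s = 31.0425

31.0425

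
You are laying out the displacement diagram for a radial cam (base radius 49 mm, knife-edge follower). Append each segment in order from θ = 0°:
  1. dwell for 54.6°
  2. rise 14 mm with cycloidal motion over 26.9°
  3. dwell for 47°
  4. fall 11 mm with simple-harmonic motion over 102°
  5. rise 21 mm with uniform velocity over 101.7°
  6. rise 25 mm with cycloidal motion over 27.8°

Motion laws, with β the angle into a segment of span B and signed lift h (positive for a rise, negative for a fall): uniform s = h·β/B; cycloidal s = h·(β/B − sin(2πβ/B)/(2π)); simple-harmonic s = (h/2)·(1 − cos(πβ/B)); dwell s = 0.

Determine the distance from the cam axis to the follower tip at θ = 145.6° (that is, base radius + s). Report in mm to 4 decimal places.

seg 1 [0°–54.6°] dwell: s stays 0.0000
seg 2 [54.6°–81.5°] cycloidal, h=14: full span → s += 14 → s = 14.0000
seg 3 [81.5°–128.5°] dwell: s stays 14.0000
seg 4 [128.5°–230.5°] simple-harmonic, h=-11: θ=145.6° here. β=17.1, B=102. -11/2·(1 − cos(π·0.1676)) = -0.7454 → s = 13.2546
radial distance = base radius + s = 49 + 13.2546 = 62.2546

62.2546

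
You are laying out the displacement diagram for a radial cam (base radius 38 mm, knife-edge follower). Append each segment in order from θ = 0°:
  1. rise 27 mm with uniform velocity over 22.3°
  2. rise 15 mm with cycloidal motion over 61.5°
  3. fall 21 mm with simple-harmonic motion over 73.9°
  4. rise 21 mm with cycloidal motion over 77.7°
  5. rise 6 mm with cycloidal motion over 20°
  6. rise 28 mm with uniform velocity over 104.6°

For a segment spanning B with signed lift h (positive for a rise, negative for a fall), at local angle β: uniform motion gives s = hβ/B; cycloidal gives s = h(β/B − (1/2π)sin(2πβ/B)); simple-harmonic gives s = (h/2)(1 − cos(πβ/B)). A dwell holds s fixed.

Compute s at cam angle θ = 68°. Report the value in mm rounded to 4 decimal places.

seg 1 [0°–22.3°] uniform, h=27: full span → s += 27 → s = 27.0000
seg 2 [22.3°–83.8°] cycloidal, h=15: θ=68° here. β=45.7, B=61.5. 15·(0.7431 − sin(2π·0.7431)/(2π)) = 13.5314 → s = 40.5314

40.5314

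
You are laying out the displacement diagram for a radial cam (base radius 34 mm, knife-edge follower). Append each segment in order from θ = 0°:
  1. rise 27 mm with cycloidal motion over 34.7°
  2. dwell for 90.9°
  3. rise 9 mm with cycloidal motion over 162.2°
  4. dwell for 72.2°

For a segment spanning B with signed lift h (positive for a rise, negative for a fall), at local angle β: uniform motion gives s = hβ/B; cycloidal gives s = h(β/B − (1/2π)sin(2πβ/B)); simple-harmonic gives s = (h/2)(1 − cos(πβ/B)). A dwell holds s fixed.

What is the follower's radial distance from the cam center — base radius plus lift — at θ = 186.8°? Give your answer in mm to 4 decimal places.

seg 1 [0°–34.7°] cycloidal, h=27: full span → s += 27 → s = 27.0000
seg 2 [34.7°–125.6°] dwell: s stays 27.0000
seg 3 [125.6°–287.8°] cycloidal, h=9: θ=186.8° here. β=61.2, B=162.2. 9·(0.3773 − sin(2π·0.3773)/(2π)) = 2.3978 → s = 29.3978
radial distance = base radius + s = 34 + 29.3978 = 63.3978

63.3978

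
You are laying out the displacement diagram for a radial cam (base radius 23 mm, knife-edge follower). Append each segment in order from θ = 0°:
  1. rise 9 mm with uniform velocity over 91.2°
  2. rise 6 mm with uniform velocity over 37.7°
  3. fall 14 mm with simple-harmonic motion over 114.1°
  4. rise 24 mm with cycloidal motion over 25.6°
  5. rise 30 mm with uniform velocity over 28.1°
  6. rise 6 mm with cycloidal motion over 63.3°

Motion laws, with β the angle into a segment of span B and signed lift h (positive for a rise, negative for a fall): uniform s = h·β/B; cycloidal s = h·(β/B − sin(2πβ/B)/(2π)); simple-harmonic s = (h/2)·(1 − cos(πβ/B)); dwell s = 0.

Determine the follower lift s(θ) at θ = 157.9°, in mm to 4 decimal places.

seg 1 [0°–91.2°] uniform, h=9: full span → s += 9 → s = 9.0000
seg 2 [91.2°–128.9°] uniform, h=6: full span → s += 6 → s = 15.0000
seg 3 [128.9°–243°] simple-harmonic, h=-14: θ=157.9° here. β=29, B=114.1. -14/2·(1 − cos(π·0.2542)) = -2.1154 → s = 12.8846

12.8846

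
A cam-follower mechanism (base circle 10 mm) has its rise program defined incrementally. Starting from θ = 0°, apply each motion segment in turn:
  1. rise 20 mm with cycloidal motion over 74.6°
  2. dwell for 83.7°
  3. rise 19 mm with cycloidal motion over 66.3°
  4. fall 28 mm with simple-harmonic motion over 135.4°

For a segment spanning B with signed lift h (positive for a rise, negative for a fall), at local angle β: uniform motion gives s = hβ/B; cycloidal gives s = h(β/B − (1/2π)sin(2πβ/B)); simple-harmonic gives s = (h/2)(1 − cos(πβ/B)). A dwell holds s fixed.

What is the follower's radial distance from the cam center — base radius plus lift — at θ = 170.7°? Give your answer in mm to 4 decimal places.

seg 1 [0°–74.6°] cycloidal, h=20: full span → s += 20 → s = 20.0000
seg 2 [74.6°–158.3°] dwell: s stays 20.0000
seg 3 [158.3°–224.6°] cycloidal, h=19: θ=170.7° here. β=12.4, B=66.3. 19·(0.1870 − sin(2π·0.1870)/(2π)) = 0.7632 → s = 20.7632
radial distance = base radius + s = 10 + 20.7632 = 30.7632

30.7632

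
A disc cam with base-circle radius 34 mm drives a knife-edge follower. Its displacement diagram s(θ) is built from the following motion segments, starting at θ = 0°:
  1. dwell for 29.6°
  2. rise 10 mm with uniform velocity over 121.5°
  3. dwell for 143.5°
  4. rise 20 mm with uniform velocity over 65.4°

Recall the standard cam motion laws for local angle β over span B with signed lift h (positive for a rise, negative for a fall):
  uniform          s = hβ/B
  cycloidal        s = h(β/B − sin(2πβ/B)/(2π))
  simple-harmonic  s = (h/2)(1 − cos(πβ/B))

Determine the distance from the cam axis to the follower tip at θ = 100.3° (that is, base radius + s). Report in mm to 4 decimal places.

seg 1 [0°–29.6°] dwell: s stays 0.0000
seg 2 [29.6°–151.1°] uniform, h=10: θ=100.3° here. β=70.7, B=121.5. 10·70.7/121.5 = 5.8189 → s = 5.8189
radial distance = base radius + s = 34 + 5.8189 = 39.8189

39.8189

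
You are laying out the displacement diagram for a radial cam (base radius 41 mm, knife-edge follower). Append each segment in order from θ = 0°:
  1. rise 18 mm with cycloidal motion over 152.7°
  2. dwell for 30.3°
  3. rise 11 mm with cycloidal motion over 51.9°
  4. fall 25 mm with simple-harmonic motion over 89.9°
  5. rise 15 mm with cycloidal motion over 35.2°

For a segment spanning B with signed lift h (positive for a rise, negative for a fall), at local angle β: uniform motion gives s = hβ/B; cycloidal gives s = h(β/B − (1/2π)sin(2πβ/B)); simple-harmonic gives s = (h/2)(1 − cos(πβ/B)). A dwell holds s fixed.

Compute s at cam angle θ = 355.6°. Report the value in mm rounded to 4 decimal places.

seg 1 [0°–152.7°] cycloidal, h=18: full span → s += 18 → s = 18.0000
seg 2 [152.7°–183°] dwell: s stays 18.0000
seg 3 [183°–234.9°] cycloidal, h=11: full span → s += 11 → s = 29.0000
seg 4 [234.9°–324.8°] simple-harmonic, h=-25: full span → s += -25 → s = 4.0000
seg 5 [324.8°–360°] cycloidal, h=15: θ=355.6° here. β=30.8, B=35.2. 15·(0.8750 − sin(2π·0.8750)/(2π)) = 14.8131 → s = 18.8131

18.8131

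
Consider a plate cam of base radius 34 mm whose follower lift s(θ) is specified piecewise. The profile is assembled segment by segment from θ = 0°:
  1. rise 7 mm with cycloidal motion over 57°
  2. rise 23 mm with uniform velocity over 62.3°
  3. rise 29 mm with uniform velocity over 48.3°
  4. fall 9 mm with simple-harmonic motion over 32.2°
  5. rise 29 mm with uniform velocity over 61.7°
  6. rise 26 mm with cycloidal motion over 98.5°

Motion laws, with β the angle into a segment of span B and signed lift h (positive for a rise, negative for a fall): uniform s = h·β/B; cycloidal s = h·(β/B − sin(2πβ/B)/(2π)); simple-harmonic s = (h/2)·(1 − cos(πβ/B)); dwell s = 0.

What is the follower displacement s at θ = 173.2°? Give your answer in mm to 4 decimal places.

seg 1 [0°–57°] cycloidal, h=7: full span → s += 7 → s = 7.0000
seg 2 [57°–119.3°] uniform, h=23: full span → s += 23 → s = 30.0000
seg 3 [119.3°–167.6°] uniform, h=29: full span → s += 29 → s = 59.0000
seg 4 [167.6°–199.8°] simple-harmonic, h=-9: θ=173.2° here. β=5.6, B=32.2. -9/2·(1 − cos(π·0.1739)) = -0.6551 → s = 58.3449

58.3449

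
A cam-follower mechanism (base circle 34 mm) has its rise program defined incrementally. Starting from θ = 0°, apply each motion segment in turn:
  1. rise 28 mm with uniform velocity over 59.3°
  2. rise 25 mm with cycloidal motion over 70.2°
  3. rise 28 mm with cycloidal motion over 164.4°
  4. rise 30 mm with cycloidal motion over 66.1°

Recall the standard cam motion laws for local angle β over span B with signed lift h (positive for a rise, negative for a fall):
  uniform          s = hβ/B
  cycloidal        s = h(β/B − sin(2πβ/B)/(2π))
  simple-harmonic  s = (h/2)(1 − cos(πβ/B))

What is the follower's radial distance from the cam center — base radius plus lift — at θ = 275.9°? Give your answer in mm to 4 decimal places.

seg 1 [0°–59.3°] uniform, h=28: full span → s += 28 → s = 28.0000
seg 2 [59.3°–129.5°] cycloidal, h=25: full span → s += 25 → s = 53.0000
seg 3 [129.5°–293.9°] cycloidal, h=28: θ=275.9° here. β=146.4, B=164.4. 28·(0.8905 − sin(2π·0.8905)/(2π)) = 27.7638 → s = 80.7638
radial distance = base radius + s = 34 + 80.7638 = 114.7638

114.7638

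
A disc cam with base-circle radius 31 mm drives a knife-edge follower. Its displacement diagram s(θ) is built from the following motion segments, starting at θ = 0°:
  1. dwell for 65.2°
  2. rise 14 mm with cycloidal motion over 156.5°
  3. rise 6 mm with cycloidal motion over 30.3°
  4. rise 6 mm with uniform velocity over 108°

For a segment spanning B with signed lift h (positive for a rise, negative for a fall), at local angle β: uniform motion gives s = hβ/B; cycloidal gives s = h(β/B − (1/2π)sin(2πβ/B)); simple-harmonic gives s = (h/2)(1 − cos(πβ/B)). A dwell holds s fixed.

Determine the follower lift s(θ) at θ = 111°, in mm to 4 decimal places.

seg 1 [0°–65.2°] dwell: s stays 0.0000
seg 2 [65.2°–221.7°] cycloidal, h=14: θ=111° here. β=45.8, B=156.5. 14·(0.2927 − sin(2π·0.2927)/(2π)) = 1.9485 → s = 1.9485

1.9485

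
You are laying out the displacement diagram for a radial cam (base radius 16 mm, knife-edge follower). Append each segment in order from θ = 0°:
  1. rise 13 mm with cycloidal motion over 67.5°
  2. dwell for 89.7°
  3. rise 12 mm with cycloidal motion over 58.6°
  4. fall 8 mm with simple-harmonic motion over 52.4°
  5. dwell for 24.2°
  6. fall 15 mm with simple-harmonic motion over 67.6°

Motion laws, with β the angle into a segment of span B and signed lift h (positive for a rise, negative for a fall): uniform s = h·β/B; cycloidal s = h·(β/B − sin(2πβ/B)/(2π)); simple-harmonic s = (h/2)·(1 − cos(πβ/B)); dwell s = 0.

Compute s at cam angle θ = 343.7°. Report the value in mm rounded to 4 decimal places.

seg 1 [0°–67.5°] cycloidal, h=13: full span → s += 13 → s = 13.0000
seg 2 [67.5°–157.2°] dwell: s stays 13.0000
seg 3 [157.2°–215.8°] cycloidal, h=12: full span → s += 12 → s = 25.0000
seg 4 [215.8°–268.2°] simple-harmonic, h=-8: full span → s += -8 → s = 17.0000
seg 5 [268.2°–292.4°] dwell: s stays 17.0000
seg 6 [292.4°–360°] simple-harmonic, h=-15: θ=343.7° here. β=51.3, B=67.6. -15/2·(1 − cos(π·0.7589)) = -12.9491 → s = 4.0509

4.0509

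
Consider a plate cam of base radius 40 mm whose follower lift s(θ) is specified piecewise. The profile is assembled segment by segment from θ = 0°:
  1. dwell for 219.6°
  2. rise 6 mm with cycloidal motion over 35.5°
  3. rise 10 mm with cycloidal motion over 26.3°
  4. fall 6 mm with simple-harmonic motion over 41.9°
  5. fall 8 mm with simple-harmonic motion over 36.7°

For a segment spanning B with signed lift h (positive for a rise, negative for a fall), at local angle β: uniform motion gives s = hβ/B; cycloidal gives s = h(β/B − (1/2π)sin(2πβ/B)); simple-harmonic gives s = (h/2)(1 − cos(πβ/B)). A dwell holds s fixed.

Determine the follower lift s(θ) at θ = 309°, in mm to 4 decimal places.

seg 1 [0°–219.6°] dwell: s stays 0.0000
seg 2 [219.6°–255.1°] cycloidal, h=6: full span → s += 6 → s = 6.0000
seg 3 [255.1°–281.4°] cycloidal, h=10: full span → s += 10 → s = 16.0000
seg 4 [281.4°–323.3°] simple-harmonic, h=-6: θ=309° here. β=27.6, B=41.9. -6/2·(1 − cos(π·0.6587)) = -4.4346 → s = 11.5654

11.5654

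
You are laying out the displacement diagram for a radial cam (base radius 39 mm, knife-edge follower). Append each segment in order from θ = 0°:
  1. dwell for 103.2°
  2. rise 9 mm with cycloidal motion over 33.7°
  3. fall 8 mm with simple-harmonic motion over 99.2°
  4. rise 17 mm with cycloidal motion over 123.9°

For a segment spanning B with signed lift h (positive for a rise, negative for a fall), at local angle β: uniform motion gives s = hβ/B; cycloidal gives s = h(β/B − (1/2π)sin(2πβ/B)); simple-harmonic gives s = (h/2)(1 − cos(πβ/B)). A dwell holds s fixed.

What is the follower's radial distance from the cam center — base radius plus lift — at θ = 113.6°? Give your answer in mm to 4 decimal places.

seg 1 [0°–103.2°] dwell: s stays 0.0000
seg 2 [103.2°–136.9°] cycloidal, h=9: θ=113.6° here. β=10.4, B=33.7. 9·(0.3086 − sin(2π·0.3086)/(2π)) = 1.4411 → s = 1.4411
radial distance = base radius + s = 39 + 1.4411 = 40.4411

40.4411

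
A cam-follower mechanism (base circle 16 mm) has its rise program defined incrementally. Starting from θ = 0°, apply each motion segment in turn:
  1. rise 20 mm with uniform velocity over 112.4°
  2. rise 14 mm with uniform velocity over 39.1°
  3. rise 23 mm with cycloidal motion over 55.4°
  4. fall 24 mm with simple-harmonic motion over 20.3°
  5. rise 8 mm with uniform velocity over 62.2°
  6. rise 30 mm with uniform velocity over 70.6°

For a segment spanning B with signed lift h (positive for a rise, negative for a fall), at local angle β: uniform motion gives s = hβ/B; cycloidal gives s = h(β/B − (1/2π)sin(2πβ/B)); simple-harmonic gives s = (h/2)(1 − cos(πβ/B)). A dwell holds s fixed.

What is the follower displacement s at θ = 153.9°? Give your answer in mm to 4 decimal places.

seg 1 [0°–112.4°] uniform, h=20: full span → s += 20 → s = 20.0000
seg 2 [112.4°–151.5°] uniform, h=14: full span → s += 14 → s = 34.0000
seg 3 [151.5°–206.9°] cycloidal, h=23: θ=153.9° here. β=2.4, B=55.4. 23·(0.0433 − sin(2π·0.0433)/(2π)) = 0.0123 → s = 34.0123

34.0123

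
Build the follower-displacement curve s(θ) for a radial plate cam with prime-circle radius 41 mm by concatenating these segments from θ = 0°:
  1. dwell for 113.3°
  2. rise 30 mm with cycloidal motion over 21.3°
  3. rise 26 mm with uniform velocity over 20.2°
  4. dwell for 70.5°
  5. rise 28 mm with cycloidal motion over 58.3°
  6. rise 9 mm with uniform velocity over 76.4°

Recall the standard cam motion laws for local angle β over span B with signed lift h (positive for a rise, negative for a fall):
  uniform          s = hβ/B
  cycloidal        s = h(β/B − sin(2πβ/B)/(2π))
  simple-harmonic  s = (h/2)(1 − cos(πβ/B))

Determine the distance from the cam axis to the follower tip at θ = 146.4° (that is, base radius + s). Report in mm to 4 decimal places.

seg 1 [0°–113.3°] dwell: s stays 0.0000
seg 2 [113.3°–134.6°] cycloidal, h=30: full span → s += 30 → s = 30.0000
seg 3 [134.6°–154.8°] uniform, h=26: θ=146.4° here. β=11.8, B=20.2. 26·11.8/20.2 = 15.1881 → s = 45.1881
radial distance = base radius + s = 41 + 45.1881 = 86.1881

86.1881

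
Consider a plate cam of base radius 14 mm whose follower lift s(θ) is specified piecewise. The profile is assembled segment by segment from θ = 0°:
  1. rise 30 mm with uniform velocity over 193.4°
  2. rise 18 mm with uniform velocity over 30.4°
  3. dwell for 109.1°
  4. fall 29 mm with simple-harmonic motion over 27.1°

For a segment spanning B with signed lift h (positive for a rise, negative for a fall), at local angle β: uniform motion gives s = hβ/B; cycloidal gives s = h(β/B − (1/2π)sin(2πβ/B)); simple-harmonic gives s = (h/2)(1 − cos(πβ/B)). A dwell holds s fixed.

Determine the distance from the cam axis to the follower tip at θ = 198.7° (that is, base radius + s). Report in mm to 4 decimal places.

seg 1 [0°–193.4°] uniform, h=30: full span → s += 30 → s = 30.0000
seg 2 [193.4°–223.8°] uniform, h=18: θ=198.7° here. β=5.3, B=30.4. 18·5.3/30.4 = 3.1382 → s = 33.1382
radial distance = base radius + s = 14 + 33.1382 = 47.1382

47.1382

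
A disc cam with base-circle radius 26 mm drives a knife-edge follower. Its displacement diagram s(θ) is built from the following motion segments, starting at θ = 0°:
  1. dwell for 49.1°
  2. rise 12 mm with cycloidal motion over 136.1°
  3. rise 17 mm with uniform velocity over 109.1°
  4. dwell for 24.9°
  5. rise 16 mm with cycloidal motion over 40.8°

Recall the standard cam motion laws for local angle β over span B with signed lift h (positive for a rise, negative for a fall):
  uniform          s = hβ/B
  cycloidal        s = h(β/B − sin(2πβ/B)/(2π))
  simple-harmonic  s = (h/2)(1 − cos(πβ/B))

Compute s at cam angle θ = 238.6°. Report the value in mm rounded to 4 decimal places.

seg 1 [0°–49.1°] dwell: s stays 0.0000
seg 2 [49.1°–185.2°] cycloidal, h=12: full span → s += 12 → s = 12.0000
seg 3 [185.2°–294.3°] uniform, h=17: θ=238.6° here. β=53.4, B=109.1. 17·53.4/109.1 = 8.3208 → s = 20.3208

20.3208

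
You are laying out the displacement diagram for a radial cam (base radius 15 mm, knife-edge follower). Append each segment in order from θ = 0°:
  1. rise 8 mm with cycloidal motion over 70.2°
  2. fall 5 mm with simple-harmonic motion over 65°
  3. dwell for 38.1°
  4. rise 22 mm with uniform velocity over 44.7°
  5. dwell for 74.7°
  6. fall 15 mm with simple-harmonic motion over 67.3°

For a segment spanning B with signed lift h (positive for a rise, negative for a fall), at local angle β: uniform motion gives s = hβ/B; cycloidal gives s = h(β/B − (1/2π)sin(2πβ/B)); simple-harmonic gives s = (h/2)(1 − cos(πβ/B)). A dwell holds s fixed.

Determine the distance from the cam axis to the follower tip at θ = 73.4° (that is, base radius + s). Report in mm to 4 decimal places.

seg 1 [0°–70.2°] cycloidal, h=8: full span → s += 8 → s = 8.0000
seg 2 [70.2°–135.2°] simple-harmonic, h=-5: θ=73.4° here. β=3.2, B=65. -5/2·(1 − cos(π·0.0492)) = -0.0298 → s = 7.9702
radial distance = base radius + s = 15 + 7.9702 = 22.9702

22.9702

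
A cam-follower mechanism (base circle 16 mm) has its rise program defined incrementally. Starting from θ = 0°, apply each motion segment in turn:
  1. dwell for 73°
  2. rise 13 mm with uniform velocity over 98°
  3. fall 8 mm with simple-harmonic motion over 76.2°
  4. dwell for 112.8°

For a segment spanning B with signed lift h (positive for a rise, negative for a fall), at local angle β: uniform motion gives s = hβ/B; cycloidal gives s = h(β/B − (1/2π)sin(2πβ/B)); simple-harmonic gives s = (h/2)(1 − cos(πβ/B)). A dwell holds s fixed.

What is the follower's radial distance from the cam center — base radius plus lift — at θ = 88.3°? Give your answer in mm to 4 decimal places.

seg 1 [0°–73°] dwell: s stays 0.0000
seg 2 [73°–171°] uniform, h=13: θ=88.3° here. β=15.3, B=98. 13·15.3/98 = 2.0296 → s = 2.0296
radial distance = base radius + s = 16 + 2.0296 = 18.0296

18.0296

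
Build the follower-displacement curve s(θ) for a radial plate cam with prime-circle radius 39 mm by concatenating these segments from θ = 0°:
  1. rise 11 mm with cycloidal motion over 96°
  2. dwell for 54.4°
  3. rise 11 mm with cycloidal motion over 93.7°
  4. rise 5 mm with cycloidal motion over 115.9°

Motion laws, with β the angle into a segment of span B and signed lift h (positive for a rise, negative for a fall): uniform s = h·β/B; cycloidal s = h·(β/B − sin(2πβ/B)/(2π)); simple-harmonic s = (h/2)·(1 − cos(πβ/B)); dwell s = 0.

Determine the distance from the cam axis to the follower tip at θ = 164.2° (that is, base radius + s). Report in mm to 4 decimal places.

seg 1 [0°–96°] cycloidal, h=11: full span → s += 11 → s = 11.0000
seg 2 [96°–150.4°] dwell: s stays 11.0000
seg 3 [150.4°–244.1°] cycloidal, h=11: θ=164.2° here. β=13.8, B=93.7. 11·(0.1473 − sin(2π·0.1473)/(2π)) = 0.2215 → s = 11.2215
radial distance = base radius + s = 39 + 11.2215 = 50.2215

50.2215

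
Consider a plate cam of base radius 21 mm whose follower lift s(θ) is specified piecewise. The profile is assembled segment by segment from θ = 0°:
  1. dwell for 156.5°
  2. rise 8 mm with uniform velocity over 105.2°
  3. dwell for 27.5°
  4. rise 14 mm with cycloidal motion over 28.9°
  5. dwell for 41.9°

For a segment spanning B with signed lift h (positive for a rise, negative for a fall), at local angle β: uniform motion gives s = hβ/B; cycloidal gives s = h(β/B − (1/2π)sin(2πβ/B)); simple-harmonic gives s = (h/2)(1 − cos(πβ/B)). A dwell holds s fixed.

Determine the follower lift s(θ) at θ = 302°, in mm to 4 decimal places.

seg 1 [0°–156.5°] dwell: s stays 0.0000
seg 2 [156.5°–261.7°] uniform, h=8: full span → s += 8 → s = 8.0000
seg 3 [261.7°–289.2°] dwell: s stays 8.0000
seg 4 [289.2°–318.1°] cycloidal, h=14: θ=302° here. β=12.8, B=28.9. 14·(0.4429 − sin(2π·0.4429)/(2π)) = 5.4184 → s = 13.4184

13.4184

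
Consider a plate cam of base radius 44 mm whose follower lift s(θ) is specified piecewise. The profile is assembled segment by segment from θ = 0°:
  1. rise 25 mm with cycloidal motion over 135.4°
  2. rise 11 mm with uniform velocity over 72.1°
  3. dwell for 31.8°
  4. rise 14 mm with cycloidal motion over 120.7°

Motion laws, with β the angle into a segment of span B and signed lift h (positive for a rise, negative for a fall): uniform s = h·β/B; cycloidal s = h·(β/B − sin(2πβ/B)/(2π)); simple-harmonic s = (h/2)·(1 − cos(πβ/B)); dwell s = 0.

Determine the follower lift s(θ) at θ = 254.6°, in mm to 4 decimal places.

seg 1 [0°–135.4°] cycloidal, h=25: full span → s += 25 → s = 25.0000
seg 2 [135.4°–207.5°] uniform, h=11: full span → s += 11 → s = 36.0000
seg 3 [207.5°–239.3°] dwell: s stays 36.0000
seg 4 [239.3°–360°] cycloidal, h=14: θ=254.6° here. β=15.3, B=120.7. 14·(0.1268 − sin(2π·0.1268)/(2π)) = 0.1818 → s = 36.1818

36.1818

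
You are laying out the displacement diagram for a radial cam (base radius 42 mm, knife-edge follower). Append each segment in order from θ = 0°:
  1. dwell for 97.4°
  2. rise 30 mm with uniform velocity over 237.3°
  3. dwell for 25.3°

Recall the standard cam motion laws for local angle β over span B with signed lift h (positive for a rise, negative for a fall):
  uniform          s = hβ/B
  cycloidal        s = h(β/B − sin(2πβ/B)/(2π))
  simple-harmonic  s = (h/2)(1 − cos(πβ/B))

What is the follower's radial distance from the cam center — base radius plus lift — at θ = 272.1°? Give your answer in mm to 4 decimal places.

seg 1 [0°–97.4°] dwell: s stays 0.0000
seg 2 [97.4°–334.7°] uniform, h=30: θ=272.1° here. β=174.7, B=237.3. 30·174.7/237.3 = 22.0860 → s = 22.0860
radial distance = base radius + s = 42 + 22.0860 = 64.0860

64.0860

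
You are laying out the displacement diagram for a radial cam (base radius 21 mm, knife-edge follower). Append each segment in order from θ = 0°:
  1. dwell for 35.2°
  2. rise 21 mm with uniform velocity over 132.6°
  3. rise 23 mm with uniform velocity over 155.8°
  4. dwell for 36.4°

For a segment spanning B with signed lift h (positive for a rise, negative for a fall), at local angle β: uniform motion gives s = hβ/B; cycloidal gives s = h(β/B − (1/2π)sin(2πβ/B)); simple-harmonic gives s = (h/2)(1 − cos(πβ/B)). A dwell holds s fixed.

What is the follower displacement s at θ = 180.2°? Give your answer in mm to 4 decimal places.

seg 1 [0°–35.2°] dwell: s stays 0.0000
seg 2 [35.2°–167.8°] uniform, h=21: full span → s += 21 → s = 21.0000
seg 3 [167.8°–323.6°] uniform, h=23: θ=180.2° here. β=12.4, B=155.8. 23·12.4/155.8 = 1.8306 → s = 22.8306

22.8306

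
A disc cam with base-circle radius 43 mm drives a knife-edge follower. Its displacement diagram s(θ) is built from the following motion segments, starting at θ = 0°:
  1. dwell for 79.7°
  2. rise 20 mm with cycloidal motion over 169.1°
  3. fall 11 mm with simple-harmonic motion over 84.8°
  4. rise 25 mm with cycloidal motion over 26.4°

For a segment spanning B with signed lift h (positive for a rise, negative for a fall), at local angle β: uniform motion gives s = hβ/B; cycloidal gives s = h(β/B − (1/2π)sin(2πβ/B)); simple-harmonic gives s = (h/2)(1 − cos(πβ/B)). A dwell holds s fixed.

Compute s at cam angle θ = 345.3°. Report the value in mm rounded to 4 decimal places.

seg 1 [0°–79.7°] dwell: s stays 0.0000
seg 2 [79.7°–248.8°] cycloidal, h=20: full span → s += 20 → s = 20.0000
seg 3 [248.8°–333.6°] simple-harmonic, h=-11: full span → s += -11 → s = 9.0000
seg 4 [333.6°–360°] cycloidal, h=25: θ=345.3° here. β=11.7, B=26.4. 25·(0.4432 − sin(2π·0.4432)/(2π)) = 9.6891 → s = 18.6891

18.6891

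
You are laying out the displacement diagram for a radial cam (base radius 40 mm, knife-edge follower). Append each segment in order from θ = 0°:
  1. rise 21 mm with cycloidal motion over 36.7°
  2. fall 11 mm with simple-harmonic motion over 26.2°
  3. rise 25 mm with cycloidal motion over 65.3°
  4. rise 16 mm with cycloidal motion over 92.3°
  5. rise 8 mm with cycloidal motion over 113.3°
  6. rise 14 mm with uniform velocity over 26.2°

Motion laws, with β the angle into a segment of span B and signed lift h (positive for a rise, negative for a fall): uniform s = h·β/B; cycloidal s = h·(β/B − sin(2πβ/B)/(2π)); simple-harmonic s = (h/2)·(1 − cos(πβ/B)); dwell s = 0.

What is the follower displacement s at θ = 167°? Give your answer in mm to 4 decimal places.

seg 1 [0°–36.7°] cycloidal, h=21: full span → s += 21 → s = 21.0000
seg 2 [36.7°–62.9°] simple-harmonic, h=-11: full span → s += -11 → s = 10.0000
seg 3 [62.9°–128.2°] cycloidal, h=25: full span → s += 25 → s = 35.0000
seg 4 [128.2°–220.5°] cycloidal, h=16: θ=167° here. β=38.8, B=92.3. 16·(0.4204 − sin(2π·0.4204)/(2π)) = 5.5043 → s = 40.5043

40.5043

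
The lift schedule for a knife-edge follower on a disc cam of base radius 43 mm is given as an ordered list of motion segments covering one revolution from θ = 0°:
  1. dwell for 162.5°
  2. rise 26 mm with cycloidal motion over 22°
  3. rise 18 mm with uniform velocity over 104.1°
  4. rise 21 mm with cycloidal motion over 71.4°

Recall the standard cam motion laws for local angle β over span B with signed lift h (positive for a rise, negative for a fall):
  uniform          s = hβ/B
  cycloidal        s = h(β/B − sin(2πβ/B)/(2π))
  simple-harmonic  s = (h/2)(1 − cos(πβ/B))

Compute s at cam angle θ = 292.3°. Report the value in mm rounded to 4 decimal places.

seg 1 [0°–162.5°] dwell: s stays 0.0000
seg 2 [162.5°–184.5°] cycloidal, h=26: full span → s += 26 → s = 26.0000
seg 3 [184.5°–288.6°] uniform, h=18: full span → s += 18 → s = 44.0000
seg 4 [288.6°–360°] cycloidal, h=21: θ=292.3° here. β=3.7, B=71.4. 21·(0.0518 − sin(2π·0.0518)/(2π)) = 0.0191 → s = 44.0191

44.0191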